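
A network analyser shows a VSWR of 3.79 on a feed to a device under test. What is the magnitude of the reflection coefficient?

|Γ| ≈ 0.582

|Γ| = (S − 1)/(S + 1) = (3.79 − 1)/(3.79 + 1) = 2.79/4.79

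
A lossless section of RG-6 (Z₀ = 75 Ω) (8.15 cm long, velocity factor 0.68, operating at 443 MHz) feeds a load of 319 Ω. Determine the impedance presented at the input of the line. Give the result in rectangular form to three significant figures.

Z_in ≈ 21.6 − j34.5 Ω

λ = v/f = 0.68·c / 443 MHz = 0.46 m
βl = 2π·l/λ = 2π × 0.177 = 63.7°
tan(βl) = tan(63.7°) = 2.02
Z_in = Z_0·(Z_L + jZ_0·tanβl)/(Z_0 + jZ_L·tanβl)
     = 75·(319 + j152)/(75 + j646)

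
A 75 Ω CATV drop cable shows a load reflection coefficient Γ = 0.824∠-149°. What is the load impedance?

Z_L ≈ 7.79 − j20.6 Ω

Z_L = Z_0·(1 + Γ)/(1 − Γ) = 75·(0.294 − j0.424)/(1.71 + j0.424)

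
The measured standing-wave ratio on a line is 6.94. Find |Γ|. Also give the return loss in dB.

|Γ| = (S − 1)/(S + 1) = (6.94 − 1)/(6.94 + 1) = 5.94/7.94
RL = −20·log₁₀|Γ| = −20·log₁₀(0.748)

|Γ| ≈ 0.748; return loss ≈ 2.52 dB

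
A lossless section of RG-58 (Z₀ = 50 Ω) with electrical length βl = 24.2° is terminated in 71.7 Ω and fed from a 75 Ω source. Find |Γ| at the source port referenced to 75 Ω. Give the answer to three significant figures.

tan(βl) = 0.449
Z_in = Z_0·(Z_L + jZ_0·tanβl)/(Z_0 + jZ_L·tanβl) = 60.9 − j16.8 Ω
Γ_s = (Z_in − Z_s)/(Z_in + Z_s) = (-14.1 − j16.8)/(136 − j16.8), |Γ_s| = 0.16

|Γ| ≈ 0.16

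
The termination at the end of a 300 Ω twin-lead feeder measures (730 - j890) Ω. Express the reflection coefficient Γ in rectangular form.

Γ ≈ 0.666 − j0.288

Γ = (Z_L − Z_0)/(Z_L + Z_0) = (430 − j890)/(1030 − j890)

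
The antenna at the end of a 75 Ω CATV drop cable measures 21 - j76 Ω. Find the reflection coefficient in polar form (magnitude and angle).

Γ ≈ 0.761 ∠ -87°

Γ = (Z_L − Z_0)/(Z_L + Z_0) = (-54 − j76)/(96 − j76)
|Γ| = 93.2/122 = 0.761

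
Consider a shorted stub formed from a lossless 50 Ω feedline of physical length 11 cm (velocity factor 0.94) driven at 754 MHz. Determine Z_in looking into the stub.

λ = v/f = 0.94·c / 754 MHz = 0.374 m
βl = 2π·l/λ = 2π × 0.294 = 106°
tan(βl) = -3.51
For a shorted stub, Z_in = jZ_0·tan(βl)

Z_in ≈ −j176 Ω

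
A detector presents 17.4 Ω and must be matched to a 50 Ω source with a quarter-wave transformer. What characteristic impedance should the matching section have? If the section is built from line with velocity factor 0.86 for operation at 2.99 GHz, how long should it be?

Z_qwt = √(Z_0·R_L) = √(50 × 17.4) = √870
λ = 0.86·c/f = 0.0863 m, so l = λ/4 = 0.0216 m

Z_qwt ≈ 29.5 Ω; length ≈ 2.16 cm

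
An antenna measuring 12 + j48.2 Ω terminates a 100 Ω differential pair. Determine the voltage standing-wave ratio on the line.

VSWR ≈ 10.3

Γ = (Z_L − Z_0)/(Z_L + Z_0) = (-88 + j48.2)/(112 + j48.2)
|Γ| = 100/122 = 0.823
VSWR = (1 + |Γ|)/(1 − |Γ|) = 1.82/0.177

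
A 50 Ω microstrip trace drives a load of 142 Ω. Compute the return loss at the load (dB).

Γ = (142 − 50)/(142 + 50) = 0.479
RL = −20·log₁₀|Γ| = −20·log₁₀(0.479)

RL ≈ 6.39 dB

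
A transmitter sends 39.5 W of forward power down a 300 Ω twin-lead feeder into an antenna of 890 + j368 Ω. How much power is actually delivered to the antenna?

|Γ| = |(590 + j368)/(1190 + j368)| = 0.558
|Γ|² = 0.312
P_refl = |Γ|²·P_inc = 12.3 W, P_del = (1 − |Γ|²)·P_inc = 27.2 W

P_delivered ≈ 27.2 W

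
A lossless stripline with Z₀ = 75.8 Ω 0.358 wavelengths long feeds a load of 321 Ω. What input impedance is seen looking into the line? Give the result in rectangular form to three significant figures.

Z_in ≈ 28.5 + j55.7 Ω

βl = 2π × 0.358 = 129°
tan(βl) = tan(129°) = -1.24
Z_in = Z_0·(Z_L + jZ_0·tanβl)/(Z_0 + jZ_L·tanβl)
     = 75.8·(321 − j94)/(75.8 − j398)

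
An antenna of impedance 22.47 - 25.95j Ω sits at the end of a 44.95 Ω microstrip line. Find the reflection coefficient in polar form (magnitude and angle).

Γ = (Z_L − Z_0)/(Z_L + Z_0) = (-22.48 − j25.95)/(67.42 − j25.95)
|Γ| = 34.3/72.2 = 0.475

Γ ≈ 0.475 ∠ -110°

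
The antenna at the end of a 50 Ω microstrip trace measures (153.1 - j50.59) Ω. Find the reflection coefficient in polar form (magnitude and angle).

Γ ≈ 0.549 ∠ -12.1°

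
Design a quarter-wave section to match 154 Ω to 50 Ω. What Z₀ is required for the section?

Z_qwt ≈ 87.7 Ω

Z_qwt = √(Z_0·R_L) = √(50 × 154) = √7700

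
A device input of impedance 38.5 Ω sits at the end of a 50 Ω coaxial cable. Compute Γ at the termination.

Γ = -0.13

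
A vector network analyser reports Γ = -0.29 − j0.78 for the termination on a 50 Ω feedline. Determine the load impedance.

Z_L = Z_0·(1 + Γ)/(1 − Γ) = 50·(0.71 − j0.78)/(1.29 + j0.78)

Z_L ≈ 6.77 − j34.3 Ω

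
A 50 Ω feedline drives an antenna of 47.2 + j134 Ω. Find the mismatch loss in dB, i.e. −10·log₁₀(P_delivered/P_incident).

mismatch loss ≈ 4.63 dB

Γ = (-2.8 + j134)/(97.2 + j134), |Γ| = 0.81
|Γ|² = 0.656, so P_del/P_inc = 1 − |Γ|² = 0.344
ML = −10·log₁₀(1 − |Γ|²)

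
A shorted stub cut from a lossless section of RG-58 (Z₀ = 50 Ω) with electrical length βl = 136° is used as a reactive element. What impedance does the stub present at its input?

tan(βl) = -0.966
For a shorted stub, Z_in = jZ_0·tan(βl)

Z_in ≈ −j48.3 Ω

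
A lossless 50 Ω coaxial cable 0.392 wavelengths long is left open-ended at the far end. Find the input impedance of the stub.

βl = 2π × 0.392 = 141°
tan(βl) = -0.806
For an open-ended stub, Z_in = −jZ_0·cot(βl) = −jZ_0/tan(βl)

Z_in ≈ +j62 Ω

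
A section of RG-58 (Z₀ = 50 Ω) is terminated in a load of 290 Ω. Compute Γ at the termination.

Γ = (Z_L − Z_0)/(Z_L + Z_0) = (290 − 50)/(290 + 50) = 240/340

Γ = 0.706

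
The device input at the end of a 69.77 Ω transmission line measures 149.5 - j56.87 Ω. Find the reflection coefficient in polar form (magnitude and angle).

Γ ≈ 0.432 ∠ -21°

Γ = (Z_L − Z_0)/(Z_L + Z_0) = (79.73 − j56.87)/(219.3 − j56.87)
|Γ| = 97.9/227 = 0.432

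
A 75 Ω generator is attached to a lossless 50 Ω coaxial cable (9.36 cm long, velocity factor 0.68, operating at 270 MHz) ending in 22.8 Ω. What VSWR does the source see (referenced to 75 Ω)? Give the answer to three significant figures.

VSWR ≈ 2.48

λ = v/f = 0.68·c / 270 MHz = 0.756 m
βl = 2π·l/λ = 2π × 0.124 = 44.6°
tan(βl) = 0.986
Z_in = Z_0·(Z_L + jZ_0·tanβl)/(Z_0 + jZ_L·tanβl) = 37.4 + j32.5 Ω
Γ_s = (Z_in − Z_s)/(Z_in + Z_s) = (-37.6 + j32.5)/(112 + j32.5), |Γ_s| = 0.425
VSWR = (1 + |Γ_s|)/(1 − |Γ_s|)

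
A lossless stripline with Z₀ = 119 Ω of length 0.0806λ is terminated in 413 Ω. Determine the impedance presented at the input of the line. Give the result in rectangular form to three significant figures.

Z_in ≈ 115 − j155 Ω

βl = 2π × 0.0806 = 29°
tan(βl) = tan(29°) = 0.555
Z_in = Z_0·(Z_L + jZ_0·tanβl)/(Z_0 + jZ_L·tanβl)
     = 119·(413 + j66)/(119 + j229)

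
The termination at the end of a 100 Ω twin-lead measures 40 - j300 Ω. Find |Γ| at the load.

Γ = (Z_L − Z_0)/(Z_L + Z_0) = (-60 − j300)/(140 − j300)
|Γ| = 306/331

|Γ| ≈ 0.924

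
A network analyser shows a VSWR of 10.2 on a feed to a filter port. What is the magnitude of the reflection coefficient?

|Γ| ≈ 0.821

|Γ| = (S − 1)/(S + 1) = (10.2 − 1)/(10.2 + 1) = 9.2/11.2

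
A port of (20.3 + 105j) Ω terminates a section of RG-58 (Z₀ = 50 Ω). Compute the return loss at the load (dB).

RL ≈ 1.27 dB

Γ = (-29.7 + j105)/(70.3 + j105), |Γ| = 0.864
RL = −20·log₁₀|Γ| = −20·log₁₀(0.864)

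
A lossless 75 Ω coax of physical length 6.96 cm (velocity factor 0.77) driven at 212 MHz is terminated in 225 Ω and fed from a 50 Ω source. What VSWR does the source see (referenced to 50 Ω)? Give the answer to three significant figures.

VSWR ≈ 4.14

λ = v/f = 0.77·c / 212 MHz = 1.09 m
βl = 2π·l/λ = 2π × 0.0639 = 23°
tan(βl) = 0.424
Z_in = Z_0·(Z_L + jZ_0·tanβl)/(Z_0 + jZ_L·tanβl) = 101 − j97.2 Ω
Γ_s = (Z_in − Z_s)/(Z_in + Z_s) = (51.3 − j97.2)/(151 − j97.2), |Γ_s| = 0.611
VSWR = (1 + |Γ_s|)/(1 − |Γ_s|)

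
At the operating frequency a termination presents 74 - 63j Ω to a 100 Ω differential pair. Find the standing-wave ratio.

VSWR ≈ 2.17

Γ = (Z_L − Z_0)/(Z_L + Z_0) = (-26 − j63)/(174 − j63)
|Γ| = 68.2/185 = 0.368
VSWR = (1 + |Γ|)/(1 − |Γ|) = 1.37/0.632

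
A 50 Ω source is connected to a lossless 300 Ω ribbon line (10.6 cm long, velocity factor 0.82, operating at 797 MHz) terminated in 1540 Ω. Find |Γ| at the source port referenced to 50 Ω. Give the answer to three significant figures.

|Γ| ≈ 0.83

λ = v/f = 0.82·c / 797 MHz = 0.309 m
βl = 2π·l/λ = 2π × 0.343 = 124°
tan(βl) = -1.5
Z_in = Z_0·(Z_L + jZ_0·tanβl)/(Z_0 + jZ_L·tanβl) = 82.9 + j189 Ω
Γ_s = (Z_in − Z_s)/(Z_in + Z_s) = (32.9 + j189)/(133 + j189), |Γ_s| = 0.83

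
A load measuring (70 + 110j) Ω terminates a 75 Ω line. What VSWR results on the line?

VSWR ≈ 4.06

Γ = (Z_L − Z_0)/(Z_L + Z_0) = (-5 + j110)/(145 + j110)
|Γ| = 110/182 = 0.605
VSWR = (1 + |Γ|)/(1 − |Γ|) = 1.61/0.395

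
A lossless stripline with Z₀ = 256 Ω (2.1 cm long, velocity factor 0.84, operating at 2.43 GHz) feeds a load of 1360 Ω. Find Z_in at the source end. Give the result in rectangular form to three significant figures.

λ = v/f = 0.84·c / 2.43 GHz = 0.104 m
βl = 2π·l/λ = 2π × 0.203 = 72.9°
tan(βl) = tan(72.9°) = 3.25
Z_in = Z_0·(Z_L + jZ_0·tanβl)/(Z_0 + jZ_L·tanβl)
     = 256·(1360 + j832)/(256 + j4420)

Z_in ≈ 52.6 − j75.7 Ω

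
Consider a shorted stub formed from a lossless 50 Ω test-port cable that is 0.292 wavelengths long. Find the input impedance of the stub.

βl = 2π × 0.292 = 105°
tan(βl) = -3.7
For a shorted stub, Z_in = jZ_0·tan(βl)

Z_in ≈ −j185 Ω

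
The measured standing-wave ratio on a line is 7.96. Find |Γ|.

|Γ| = (S − 1)/(S + 1) = (7.96 − 1)/(7.96 + 1) = 6.96/8.96

|Γ| ≈ 0.777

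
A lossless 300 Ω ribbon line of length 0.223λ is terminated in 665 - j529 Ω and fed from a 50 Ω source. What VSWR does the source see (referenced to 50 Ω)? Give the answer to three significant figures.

βl = 2π × 0.223 = 80.3°
tan(βl) = 5.84
Z_in = Z_0·(Z_L + jZ_0·tanβl)/(Z_0 + jZ_L·tanβl) = 79.1 + j17.6 Ω
Γ_s = (Z_in − Z_s)/(Z_in + Z_s) = (29.1 + j17.6)/(129 + j17.6), |Γ_s| = 0.261
VSWR = (1 + |Γ_s|)/(1 − |Γ_s|)

VSWR ≈ 1.71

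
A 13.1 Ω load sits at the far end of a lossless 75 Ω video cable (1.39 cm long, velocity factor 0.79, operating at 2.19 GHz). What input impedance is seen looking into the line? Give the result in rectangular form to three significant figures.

λ = v/f = 0.79·c / 2.19 GHz = 0.108 m
βl = 2π·l/λ = 2π × 0.128 = 46.2°
tan(βl) = tan(46.2°) = 1.04
Z_in = Z_0·(Z_L + jZ_0·tanβl)/(Z_0 + jZ_L·tanβl)
     = 75·(13.1 + j78.3)/(75 + j13.7)

Z_in ≈ 26.5 + j73.5 Ω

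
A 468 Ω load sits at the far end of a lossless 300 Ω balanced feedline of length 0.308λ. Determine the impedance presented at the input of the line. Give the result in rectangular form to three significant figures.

Z_in ≈ 208 + j63.6 Ω

βl = 2π × 0.308 = 111°
tan(βl) = tan(111°) = -2.62
Z_in = Z_0·(Z_L + jZ_0·tanβl)/(Z_0 + jZ_L·tanβl)
     = 300·(468 − j786)/(300 − j1230)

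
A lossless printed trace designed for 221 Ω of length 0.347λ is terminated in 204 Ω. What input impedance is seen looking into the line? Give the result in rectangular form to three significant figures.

Z_in ≈ 227 − j17 Ω

βl = 2π × 0.347 = 125°
tan(βl) = tan(125°) = -1.43
Z_in = Z_0·(Z_L + jZ_0·tanβl)/(Z_0 + jZ_L·tanβl)
     = 221·(204 − j317)/(221 − j292)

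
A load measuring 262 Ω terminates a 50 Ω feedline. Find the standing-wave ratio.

VSWR ≈ 5.24

Γ = (262 − 50)/(262 + 50) = 0.679
VSWR = (1 + 0.679)/(1 − 0.679)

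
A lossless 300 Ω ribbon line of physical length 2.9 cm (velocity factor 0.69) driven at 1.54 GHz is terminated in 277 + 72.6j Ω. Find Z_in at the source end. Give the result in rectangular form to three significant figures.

Z_in ≈ 340 − j74.2 Ω

λ = v/f = 0.69·c / 1.54 GHz = 0.134 m
βl = 2π·l/λ = 2π × 0.216 = 77.7°
tan(βl) = tan(77.7°) = 4.57
Z_in = Z_0·(Z_L + jZ_0·tanβl)/(Z_0 + jZ_L·tanβl)
     = 300·(277 + j1450)/(-32.1 + j1270)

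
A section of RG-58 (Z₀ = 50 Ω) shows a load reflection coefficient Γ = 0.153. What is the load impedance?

Z_L ≈ 68.1 Ω

Z_L = Z_0·(1 + Γ)/(1 − Γ) = 50·(1.15)/(0.847)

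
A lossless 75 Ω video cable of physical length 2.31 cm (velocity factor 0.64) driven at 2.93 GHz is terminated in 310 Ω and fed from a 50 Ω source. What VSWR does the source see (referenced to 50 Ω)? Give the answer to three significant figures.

VSWR ≈ 4.04

λ = v/f = 0.64·c / 2.93 GHz = 0.0655 m
βl = 2π·l/λ = 2π × 0.353 = 127°
tan(βl) = -1.33
Z_in = Z_0·(Z_L + jZ_0·tanβl)/(Z_0 + jZ_L·tanβl) = 27.5 + j51.3 Ω
Γ_s = (Z_in − Z_s)/(Z_in + Z_s) = (-22.5 + j51.3)/(77.5 + j51.3), |Γ_s| = 0.603
VSWR = (1 + |Γ_s|)/(1 − |Γ_s|)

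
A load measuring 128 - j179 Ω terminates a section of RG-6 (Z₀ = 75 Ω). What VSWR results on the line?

VSWR ≈ 5.45

Γ = (Z_L − Z_0)/(Z_L + Z_0) = (53 − j179)/(203 − j179)
|Γ| = 187/271 = 0.69
VSWR = (1 + |Γ|)/(1 − |Γ|) = 1.69/0.31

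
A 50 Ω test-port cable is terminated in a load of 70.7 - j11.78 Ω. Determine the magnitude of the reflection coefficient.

|Γ| ≈ 0.196

Γ = (Z_L − Z_0)/(Z_L + Z_0) = (20.7 − j11.78)/(120.7 − j11.78)
|Γ| = 23.8/121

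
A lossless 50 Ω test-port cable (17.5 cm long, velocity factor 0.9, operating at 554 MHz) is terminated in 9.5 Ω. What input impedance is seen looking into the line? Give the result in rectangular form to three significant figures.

Z_in ≈ 22.5 − j55.9 Ω

λ = v/f = 0.9·c / 554 MHz = 0.487 m
βl = 2π·l/λ = 2π × 0.359 = 129°
tan(βl) = tan(129°) = -1.22
Z_in = Z_0·(Z_L + jZ_0·tanβl)/(Z_0 + jZ_L·tanβl)
     = 50·(9.5 − j61.2)/(50 − j11.6)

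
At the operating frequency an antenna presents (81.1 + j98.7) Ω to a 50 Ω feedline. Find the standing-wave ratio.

Γ = (Z_L − Z_0)/(Z_L + Z_0) = (31.1 + j98.7)/(131.1 + j98.7)
|Γ| = 103/164 = 0.631
VSWR = (1 + |Γ|)/(1 − |Γ|) = 1.63/0.369

VSWR ≈ 4.41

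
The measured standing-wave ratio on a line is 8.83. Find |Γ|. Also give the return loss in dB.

|Γ| = (S − 1)/(S + 1) = (8.83 − 1)/(8.83 + 1) = 7.83/9.83
RL = −20·log₁₀|Γ| = −20·log₁₀(0.797)

|Γ| ≈ 0.797; return loss ≈ 1.98 dB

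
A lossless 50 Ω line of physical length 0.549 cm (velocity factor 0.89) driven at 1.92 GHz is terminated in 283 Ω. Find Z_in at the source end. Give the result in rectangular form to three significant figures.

Z_in ≈ 98.6 − j129 Ω

λ = v/f = 0.89·c / 1.92 GHz = 0.139 m
βl = 2π·l/λ = 2π × 0.0395 = 14.2°
tan(βl) = tan(14.2°) = 0.253
Z_in = Z_0·(Z_L + jZ_0·tanβl)/(Z_0 + jZ_L·tanβl)
     = 50·(283 + j12.7)/(50 + j71.7)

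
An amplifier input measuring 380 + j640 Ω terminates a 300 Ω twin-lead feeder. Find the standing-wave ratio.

VSWR ≈ 5.47

Γ = (Z_L − Z_0)/(Z_L + Z_0) = (80 + j640)/(680 + j640)
|Γ| = 645/934 = 0.691
VSWR = (1 + |Γ|)/(1 − |Γ|) = 1.69/0.309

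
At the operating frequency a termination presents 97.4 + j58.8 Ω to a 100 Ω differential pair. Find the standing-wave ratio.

Γ = (Z_L − Z_0)/(Z_L + Z_0) = (-2.6 + j58.8)/(197.4 + j58.8)
|Γ| = 58.9/206 = 0.286
VSWR = (1 + |Γ|)/(1 − |Γ|) = 1.29/0.714

VSWR ≈ 1.8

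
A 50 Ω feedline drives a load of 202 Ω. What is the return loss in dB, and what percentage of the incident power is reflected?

Γ = (202 − 50)/(202 + 50) = 0.603
RL = −20·log₁₀(0.603) = 4.39 dB
P_refl/P_inc = |Γ|² = 0.364

RL ≈ 4.39 dB; 36.4% of incident power reflected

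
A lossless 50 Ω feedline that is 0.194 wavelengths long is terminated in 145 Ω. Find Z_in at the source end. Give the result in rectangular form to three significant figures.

Z_in ≈ 19.3 − j15.9 Ω

βl = 2π × 0.194 = 69.8°
tan(βl) = tan(69.8°) = 2.72
Z_in = Z_0·(Z_L + jZ_0·tanβl)/(Z_0 + jZ_L·tanβl)
     = 50·(145 + j136)/(50 + j395)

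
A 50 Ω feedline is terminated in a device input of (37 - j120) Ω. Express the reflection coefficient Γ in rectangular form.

Γ = (Z_L − Z_0)/(Z_L + Z_0) = (-13 − j120)/(87 − j120)

Γ ≈ 0.604 − j0.546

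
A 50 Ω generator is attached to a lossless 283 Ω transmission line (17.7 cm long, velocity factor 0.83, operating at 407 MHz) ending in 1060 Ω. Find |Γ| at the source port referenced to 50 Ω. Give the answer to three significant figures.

|Γ| ≈ 0.497

λ = v/f = 0.83·c / 407 MHz = 0.612 m
βl = 2π·l/λ = 2π × 0.289 = 104°
tan(βl) = -3.97
Z_in = Z_0·(Z_L + jZ_0·tanβl)/(Z_0 + jZ_L·tanβl) = 80 + j66 Ω
Γ_s = (Z_in − Z_s)/(Z_in + Z_s) = (30 + j66)/(130 + j66), |Γ_s| = 0.497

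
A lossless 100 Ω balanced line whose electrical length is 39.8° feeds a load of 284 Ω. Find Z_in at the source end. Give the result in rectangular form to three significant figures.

tan(βl) = tan(39.8°) = 0.833
Z_in = Z_0·(Z_L + jZ_0·tanβl)/(Z_0 + jZ_L·tanβl)
     = 100·(284 + j83.3)/(100 + j237)

Z_in ≈ 72.9 − j89.2 Ω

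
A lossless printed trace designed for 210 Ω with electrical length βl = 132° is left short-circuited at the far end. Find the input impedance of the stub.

Z_in ≈ −j233 Ω

tan(βl) = -1.11
For a short-circuited stub, Z_in = jZ_0·tan(βl)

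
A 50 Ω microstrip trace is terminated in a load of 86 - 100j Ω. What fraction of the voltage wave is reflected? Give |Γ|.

Γ = (Z_L − Z_0)/(Z_L + Z_0) = (36 − j100)/(136 − j100)
|Γ| = 106/169

|Γ| ≈ 0.63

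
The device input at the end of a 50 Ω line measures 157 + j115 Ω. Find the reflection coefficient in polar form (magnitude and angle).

Γ = (Z_L − Z_0)/(Z_L + Z_0) = (107 + j115)/(207 + j115)
|Γ| = 157/237 = 0.663

Γ ≈ 0.663 ∠ 18°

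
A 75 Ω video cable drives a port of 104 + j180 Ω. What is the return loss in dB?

Γ = (29 + j180)/(179 + j180), |Γ| = 0.718
RL = −20·log₁₀|Γ| = −20·log₁₀(0.718)

RL ≈ 2.87 dB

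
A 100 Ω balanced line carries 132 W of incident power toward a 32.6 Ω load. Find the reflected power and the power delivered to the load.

P_reflected ≈ 34.1 W; P_delivered ≈ 97.9 W

Γ = (32.6 − 100)/(32.6 + 100) = -0.508
|Γ|² = 0.258
P_refl = |Γ|²·P_inc = 34.1 W, P_del = (1 − |Γ|²)·P_inc = 97.9 W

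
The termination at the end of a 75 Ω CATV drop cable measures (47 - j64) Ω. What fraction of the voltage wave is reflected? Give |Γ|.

|Γ| ≈ 0.507

Γ = (Z_L − Z_0)/(Z_L + Z_0) = (-28 − j64)/(122 − j64)
|Γ| = 69.9/138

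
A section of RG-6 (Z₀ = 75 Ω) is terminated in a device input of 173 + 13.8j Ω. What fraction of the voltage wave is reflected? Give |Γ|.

|Γ| ≈ 0.398

Γ = (Z_L − Z_0)/(Z_L + Z_0) = (98 + j13.8)/(248 + j13.8)
|Γ| = 99/248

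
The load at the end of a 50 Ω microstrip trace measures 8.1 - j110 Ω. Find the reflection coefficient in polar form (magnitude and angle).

Γ ≈ 0.946 ∠ -48.7°

Γ = (Z_L − Z_0)/(Z_L + Z_0) = (-41.9 − j110)/(58.1 − j110)
|Γ| = 118/124 = 0.946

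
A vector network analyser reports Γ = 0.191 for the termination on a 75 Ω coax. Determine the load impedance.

Z_L ≈ 110 Ω

Z_L = Z_0·(1 + Γ)/(1 − Γ) = 75·(1.19)/(0.809)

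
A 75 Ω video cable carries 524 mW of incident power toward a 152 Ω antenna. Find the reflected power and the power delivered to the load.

P_reflected ≈ 60.3 mW; P_delivered ≈ 464 mW

Γ = (152 − 75)/(152 + 75) = 0.339
|Γ|² = 0.115
P_refl = |Γ|²·P_inc = 60.3 mW, P_del = (1 − |Γ|²)·P_inc = 464 mW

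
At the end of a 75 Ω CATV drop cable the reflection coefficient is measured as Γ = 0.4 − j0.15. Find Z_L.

Z_L ≈ 160 − j58.8 Ω

Z_L = Z_0·(1 + Γ)/(1 − Γ) = 75·(1.4 − j0.15)/(0.6 + j0.15)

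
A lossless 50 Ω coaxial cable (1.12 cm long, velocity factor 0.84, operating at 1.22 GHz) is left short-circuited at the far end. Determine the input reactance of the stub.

λ = v/f = 0.84·c / 1.22 GHz = 0.207 m
βl = 2π·l/λ = 2π × 0.0542 = 19.5°
tan(βl) = 0.355
For a short-circuited stub, Z_in = jZ_0·tan(βl)

X_in ≈ 17.7 Ω (inductive)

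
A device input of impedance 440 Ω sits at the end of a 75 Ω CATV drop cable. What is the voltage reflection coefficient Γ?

Γ = (Z_L − Z_0)/(Z_L + Z_0) = (440 − 75)/(440 + 75) = 365/515

Γ = 0.709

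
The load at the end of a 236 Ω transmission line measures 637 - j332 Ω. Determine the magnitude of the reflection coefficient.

Γ = (Z_L − Z_0)/(Z_L + Z_0) = (401 − j332)/(873 − j332)
|Γ| = 521/934

|Γ| ≈ 0.557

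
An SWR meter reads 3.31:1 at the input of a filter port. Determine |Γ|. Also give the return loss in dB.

|Γ| = (S − 1)/(S + 1) = (3.31 − 1)/(3.31 + 1) = 2.31/4.31
RL = −20·log₁₀|Γ| = −20·log₁₀(0.536)

|Γ| ≈ 0.536; return loss ≈ 5.42 dB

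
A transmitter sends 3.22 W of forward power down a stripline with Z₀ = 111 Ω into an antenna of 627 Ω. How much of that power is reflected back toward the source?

P_reflected ≈ 1.57 W

Γ = (627 − 111)/(627 + 111) = 0.699
|Γ|² = 0.489
P_refl = |Γ|²·P_inc = 1.57 W, P_del = (1 − |Γ|²)·P_inc = 1.65 W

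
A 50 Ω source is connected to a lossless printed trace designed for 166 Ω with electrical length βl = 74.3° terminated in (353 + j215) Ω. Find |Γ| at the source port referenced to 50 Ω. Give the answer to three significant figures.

tan(βl) = 3.56
Z_in = Z_0·(Z_L + jZ_0·tanβl)/(Z_0 + jZ_L·tanβl) = 68.6 − j79.4 Ω
Γ_s = (Z_in − Z_s)/(Z_in + Z_s) = (18.6 − j79.4)/(119 − j79.4), |Γ_s| = 0.571

|Γ| ≈ 0.571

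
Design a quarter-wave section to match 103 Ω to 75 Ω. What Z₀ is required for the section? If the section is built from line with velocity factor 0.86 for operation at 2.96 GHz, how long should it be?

Z_qwt = √(Z_0·R_L) = √(75 × 103) = √7725
λ = 0.86·c/f = 0.0872 m, so l = λ/4 = 0.0218 m

Z_qwt ≈ 87.9 Ω; length ≈ 2.18 cm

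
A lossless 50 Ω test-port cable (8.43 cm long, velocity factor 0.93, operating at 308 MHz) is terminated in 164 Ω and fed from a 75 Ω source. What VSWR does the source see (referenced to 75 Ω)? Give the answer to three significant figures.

λ = v/f = 0.93·c / 308 MHz = 0.906 m
βl = 2π·l/λ = 2π × 0.0931 = 33.5°
tan(βl) = 0.662
Z_in = Z_0·(Z_L + jZ_0·tanβl)/(Z_0 + jZ_L·tanβl) = 41.3 − j56.5 Ω
Γ_s = (Z_in − Z_s)/(Z_in + Z_s) = (-33.7 − j56.5)/(116 − j56.5), |Γ_s| = 0.509
VSWR = (1 + |Γ_s|)/(1 − |Γ_s|)

VSWR ≈ 3.07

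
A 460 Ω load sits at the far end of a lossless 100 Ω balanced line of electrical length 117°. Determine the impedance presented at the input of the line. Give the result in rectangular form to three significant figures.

tan(βl) = tan(117°) = -1.96
Z_in = Z_0·(Z_L + jZ_0·tanβl)/(Z_0 + jZ_L·tanβl)
     = 100·(460 − j196)/(100 − j903)

Z_in ≈ 27.1 + j48 Ω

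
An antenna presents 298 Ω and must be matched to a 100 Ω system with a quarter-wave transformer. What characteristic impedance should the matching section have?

Z_qwt ≈ 173 Ω

Z_qwt = √(Z_0·R_L) = √(100 × 298) = √29800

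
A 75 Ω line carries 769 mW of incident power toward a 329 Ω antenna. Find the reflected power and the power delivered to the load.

Γ = (329 − 75)/(329 + 75) = 0.629
|Γ|² = 0.395
P_refl = |Γ|²·P_inc = 304 mW, P_del = (1 − |Γ|²)·P_inc = 465 mW

P_reflected ≈ 304 mW; P_delivered ≈ 465 mW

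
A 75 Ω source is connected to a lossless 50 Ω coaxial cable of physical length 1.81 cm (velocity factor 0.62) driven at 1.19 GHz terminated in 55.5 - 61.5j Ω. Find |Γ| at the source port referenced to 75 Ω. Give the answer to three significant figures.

|Γ| ≈ 0.62

λ = v/f = 0.62·c / 1.19 GHz = 0.156 m
βl = 2π·l/λ = 2π × 0.116 = 41.7°
tan(βl) = 0.891
Z_in = Z_0·(Z_L + jZ_0·tanβl)/(Z_0 + jZ_L·tanβl) = 18.5 − j16.8 Ω
Γ_s = (Z_in − Z_s)/(Z_in + Z_s) = (-56.5 − j16.8)/(93.5 − j16.8), |Γ_s| = 0.62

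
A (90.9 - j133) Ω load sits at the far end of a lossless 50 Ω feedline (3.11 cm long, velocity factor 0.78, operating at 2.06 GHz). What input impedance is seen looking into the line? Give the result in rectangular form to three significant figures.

Z_in ≈ 9.68 + j20.9 Ω

λ = v/f = 0.78·c / 2.06 GHz = 0.114 m
βl = 2π·l/λ = 2π × 0.274 = 98.6°
tan(βl) = tan(98.6°) = -6.64
Z_in = Z_0·(Z_L + jZ_0·tanβl)/(Z_0 + jZ_L·tanβl)
     = 50·(90.9 − j465)/(-833 − j604)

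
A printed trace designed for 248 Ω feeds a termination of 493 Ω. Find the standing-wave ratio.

For a purely resistive load, VSWR = R_L/Z_0 or Z_0/R_L (whichever > 1) = 493/248

VSWR ≈ 1.99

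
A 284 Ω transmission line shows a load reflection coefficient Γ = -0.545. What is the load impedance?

Z_L = Z_0·(1 + Γ)/(1 − Γ) = 284·(0.455)/(1.54)

Z_L ≈ 83.6 Ω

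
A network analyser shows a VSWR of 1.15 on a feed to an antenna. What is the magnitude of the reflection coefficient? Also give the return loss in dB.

|Γ| = (S − 1)/(S + 1) = (1.15 − 1)/(1.15 + 1) = 0.15/2.15
RL = −20·log₁₀|Γ| = −20·log₁₀(0.0698)

|Γ| ≈ 0.0698; return loss ≈ 23.1 dB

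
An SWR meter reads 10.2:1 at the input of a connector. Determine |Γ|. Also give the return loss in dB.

|Γ| ≈ 0.821; return loss ≈ 1.71 dB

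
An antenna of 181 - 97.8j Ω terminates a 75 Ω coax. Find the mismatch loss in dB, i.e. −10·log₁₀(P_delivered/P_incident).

Γ = (106 − j97.8)/(256 − j97.8), |Γ| = 0.526
|Γ|² = 0.277, so P_del/P_inc = 1 − |Γ|² = 0.723
ML = −10·log₁₀(1 − |Γ|²)

mismatch loss ≈ 1.41 dB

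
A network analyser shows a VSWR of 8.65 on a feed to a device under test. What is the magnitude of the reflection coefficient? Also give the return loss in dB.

|Γ| = (S − 1)/(S + 1) = (8.65 − 1)/(8.65 + 1) = 7.65/9.65
RL = −20·log₁₀|Γ| = −20·log₁₀(0.793)

|Γ| ≈ 0.793; return loss ≈ 2.02 dB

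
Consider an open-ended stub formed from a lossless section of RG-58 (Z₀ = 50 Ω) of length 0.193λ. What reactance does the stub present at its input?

βl = 2π × 0.193 = 69.5°
tan(βl) = 2.67
For an open-ended stub, Z_in = −jZ_0·cot(βl) = −jZ_0/tan(βl)

X_in ≈ -18.7 Ω (capacitive)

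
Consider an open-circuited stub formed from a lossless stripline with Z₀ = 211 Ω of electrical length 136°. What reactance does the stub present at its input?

tan(βl) = -0.966
For an open-circuited stub, Z_in = −jZ_0·cot(βl) = −jZ_0/tan(βl)

X_in ≈ 218 Ω (inductive)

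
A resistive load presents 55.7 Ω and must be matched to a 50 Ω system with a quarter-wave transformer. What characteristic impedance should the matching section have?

Z_qwt ≈ 52.8 Ω

Z_qwt = √(Z_0·R_L) = √(50 × 55.7) = √2785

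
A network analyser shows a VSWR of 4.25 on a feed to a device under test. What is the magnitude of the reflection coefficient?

|Γ| ≈ 0.619

|Γ| = (S − 1)/(S + 1) = (4.25 − 1)/(4.25 + 1) = 3.25/5.25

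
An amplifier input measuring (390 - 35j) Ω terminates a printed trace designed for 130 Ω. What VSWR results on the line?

Γ = (Z_L − Z_0)/(Z_L + Z_0) = (260 − j35)/(520 − j35)
|Γ| = 262/521 = 0.503
VSWR = (1 + |Γ|)/(1 − |Γ|) = 1.5/0.497

VSWR ≈ 3.03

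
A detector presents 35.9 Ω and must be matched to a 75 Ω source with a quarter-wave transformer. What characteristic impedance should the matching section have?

Z_qwt ≈ 51.9 Ω

Z_qwt = √(Z_0·R_L) = √(75 × 35.9) = √2692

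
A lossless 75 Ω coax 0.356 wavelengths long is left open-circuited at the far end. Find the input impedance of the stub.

βl = 2π × 0.356 = 128°
tan(βl) = -1.27
For an open-circuited stub, Z_in = −jZ_0·cot(βl) = −jZ_0/tan(βl)

Z_in ≈ +j58.9 Ω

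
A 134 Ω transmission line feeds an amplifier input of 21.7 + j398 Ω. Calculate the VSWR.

VSWR ≈ 60.8

Γ = (Z_L − Z_0)/(Z_L + Z_0) = (-112.3 + j398)/(155.7 + j398)
|Γ| = 414/427 = 0.968
VSWR = (1 + |Γ|)/(1 − |Γ|) = 1.97/0.0324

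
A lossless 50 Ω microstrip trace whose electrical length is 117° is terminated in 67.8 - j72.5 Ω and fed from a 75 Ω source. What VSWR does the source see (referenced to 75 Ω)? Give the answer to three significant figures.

tan(βl) = -1.96
Z_in = Z_0·(Z_L + jZ_0·tanβl)/(Z_0 + jZ_L·tanβl) = 31.4 + j47.2 Ω
Γ_s = (Z_in − Z_s)/(Z_in + Z_s) = (-43.6 + j47.2)/(106 + j47.2), |Γ_s| = 0.553
VSWR = (1 + |Γ_s|)/(1 − |Γ_s|)

VSWR ≈ 3.47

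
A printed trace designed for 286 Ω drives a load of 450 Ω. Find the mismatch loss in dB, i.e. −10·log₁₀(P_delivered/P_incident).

Γ = (450 − 286)/(450 + 286) = 0.223
|Γ|² = 0.0497, so P_del/P_inc = 1 − |Γ|² = 0.95
ML = −10·log₁₀(1 − |Γ|²)

mismatch loss ≈ 0.221 dB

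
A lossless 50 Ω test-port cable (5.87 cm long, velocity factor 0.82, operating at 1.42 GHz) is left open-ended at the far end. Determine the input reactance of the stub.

X_in ≈ 31.2 Ω (inductive)

λ = v/f = 0.82·c / 1.42 GHz = 0.173 m
βl = 2π·l/λ = 2π × 0.339 = 122°
tan(βl) = -1.6
For an open-ended stub, Z_in = −jZ_0·cot(βl) = −jZ_0/tan(βl)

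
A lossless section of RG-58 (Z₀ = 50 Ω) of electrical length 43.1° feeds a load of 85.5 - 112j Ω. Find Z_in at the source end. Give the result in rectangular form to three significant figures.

Z_in ≈ 13.2 − j27.9 Ω

tan(βl) = tan(43.1°) = 0.936
Z_in = Z_0·(Z_L + jZ_0·tanβl)/(Z_0 + jZ_L·tanβl)
     = 50·(85.5 − j65.2)/(155 + j80)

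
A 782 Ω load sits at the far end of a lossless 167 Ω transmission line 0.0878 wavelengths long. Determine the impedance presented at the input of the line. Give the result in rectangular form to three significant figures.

Z_in ≈ 116 − j231 Ω

βl = 2π × 0.0878 = 31.6°
tan(βl) = tan(31.6°) = 0.615
Z_in = Z_0·(Z_L + jZ_0·tanβl)/(Z_0 + jZ_L·tanβl)
     = 167·(782 + j103)/(167 + j481)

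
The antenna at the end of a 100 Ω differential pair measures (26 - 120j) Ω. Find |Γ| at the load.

Γ = (Z_L − Z_0)/(Z_L + Z_0) = (-74 − j120)/(126 − j120)
|Γ| = 141/174

|Γ| ≈ 0.81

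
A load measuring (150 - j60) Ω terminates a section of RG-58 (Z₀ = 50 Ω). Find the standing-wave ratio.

Γ = (Z_L − Z_0)/(Z_L + Z_0) = (100 − j60)/(200 − j60)
|Γ| = 117/209 = 0.559
VSWR = (1 + |Γ|)/(1 − |Γ|) = 1.56/0.441

VSWR ≈ 3.53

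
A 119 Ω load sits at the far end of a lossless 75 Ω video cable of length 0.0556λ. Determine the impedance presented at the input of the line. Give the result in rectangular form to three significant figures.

βl = 2π × 0.0556 = 20°
tan(βl) = tan(20°) = 0.364
Z_in = Z_0·(Z_L + jZ_0·tanβl)/(Z_0 + jZ_L·tanβl)
     = 75·(119 + j27.3)/(75 + j43.4)

Z_in ≈ 101 − j31.1 Ω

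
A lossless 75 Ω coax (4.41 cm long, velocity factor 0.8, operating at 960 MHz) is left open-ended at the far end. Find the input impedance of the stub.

λ = v/f = 0.8·c / 960 MHz = 0.25 m
βl = 2π·l/λ = 2π × 0.176 = 63.5°
tan(βl) = 2.01
For an open-ended stub, Z_in = −jZ_0·cot(βl) = −jZ_0/tan(βl)

Z_in ≈ −j37.4 Ω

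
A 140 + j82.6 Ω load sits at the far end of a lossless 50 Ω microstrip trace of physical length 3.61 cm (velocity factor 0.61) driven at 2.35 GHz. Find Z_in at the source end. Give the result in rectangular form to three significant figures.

λ = v/f = 0.61·c / 2.35 GHz = 0.0779 m
βl = 2π·l/λ = 2π × 0.464 = 167°
tan(βl) = tan(167°) = -0.233
Z_in = Z_0·(Z_L + jZ_0·tanβl)/(Z_0 + jZ_L·tanβl)
     = 50·(140 + j71)/(69.2 − j32.6)

Z_in ≈ 63 + j80.9 Ω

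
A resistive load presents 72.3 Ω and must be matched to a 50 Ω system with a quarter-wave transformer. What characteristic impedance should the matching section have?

Z_qwt ≈ 60.1 Ω

Z_qwt = √(Z_0·R_L) = √(50 × 72.3) = √3615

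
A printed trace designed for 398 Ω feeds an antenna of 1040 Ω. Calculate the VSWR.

Γ = (1040 − 398)/(1040 + 398) = 0.446
VSWR = (1 + 0.446)/(1 − 0.446)

VSWR ≈ 2.61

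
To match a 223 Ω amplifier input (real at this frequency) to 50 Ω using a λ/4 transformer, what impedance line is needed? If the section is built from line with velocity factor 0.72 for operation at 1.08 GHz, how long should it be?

Z_qwt ≈ 106 Ω; length ≈ 5 cm

Z_qwt = √(Z_0·R_L) = √(50 × 223) = √11150
λ = 0.72·c/f = 0.2 m, so l = λ/4 = 0.05 m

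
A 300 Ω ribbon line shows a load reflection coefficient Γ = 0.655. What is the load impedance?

Z_L = Z_0·(1 + Γ)/(1 − Γ) = 300·(1.66)/(0.345)

Z_L ≈ 1440 Ω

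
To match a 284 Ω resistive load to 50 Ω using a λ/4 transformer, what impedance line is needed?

Z_qwt = √(Z_0·R_L) = √(50 × 284) = √14200

Z_qwt ≈ 119 Ω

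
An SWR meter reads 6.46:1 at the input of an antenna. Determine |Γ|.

|Γ| = (S − 1)/(S + 1) = (6.46 − 1)/(6.46 + 1) = 5.46/7.46

|Γ| ≈ 0.732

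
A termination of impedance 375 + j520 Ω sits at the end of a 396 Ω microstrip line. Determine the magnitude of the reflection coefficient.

|Γ| ≈ 0.56

Γ = (Z_L − Z_0)/(Z_L + Z_0) = (-21 + j520)/(771 + j520)
|Γ| = 520/930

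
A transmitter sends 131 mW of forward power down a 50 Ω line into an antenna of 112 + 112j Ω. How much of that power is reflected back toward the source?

P_reflected ≈ 55.3 mW

|Γ| = |(62 + j112)/(162 + j112)| = 0.65
|Γ|² = 0.423
P_refl = |Γ|²·P_inc = 55.3 mW, P_del = (1 − |Γ|²)·P_inc = 75.7 mW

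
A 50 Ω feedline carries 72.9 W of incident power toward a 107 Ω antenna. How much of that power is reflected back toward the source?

P_reflected ≈ 9.61 W

Γ = (107 − 50)/(107 + 50) = 0.363
|Γ|² = 0.132
P_refl = |Γ|²·P_inc = 9.61 W, P_del = (1 − |Γ|²)·P_inc = 63.3 W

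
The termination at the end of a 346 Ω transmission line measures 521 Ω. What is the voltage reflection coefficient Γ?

Γ = 0.202

Γ = (Z_L − Z_0)/(Z_L + Z_0) = (521 − 346)/(521 + 346) = 175/867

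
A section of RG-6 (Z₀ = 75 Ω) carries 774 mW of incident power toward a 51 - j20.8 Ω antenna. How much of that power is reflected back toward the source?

P_reflected ≈ 47.9 mW

|Γ| = |(-24 − j20.8)/(126 − j20.8)| = 0.249
|Γ|² = 0.0618
P_refl = |Γ|²·P_inc = 47.9 mW, P_del = (1 − |Γ|²)·P_inc = 726 mW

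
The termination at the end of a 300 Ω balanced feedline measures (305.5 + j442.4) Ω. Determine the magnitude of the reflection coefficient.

|Γ| ≈ 0.59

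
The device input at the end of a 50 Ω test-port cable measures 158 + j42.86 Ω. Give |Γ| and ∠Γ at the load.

Γ = (Z_L − Z_0)/(Z_L + Z_0) = (108 + j42.86)/(208 + j42.86)
|Γ| = 116/212 = 0.547

Γ ≈ 0.547 ∠ 10°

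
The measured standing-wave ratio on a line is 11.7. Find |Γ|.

|Γ| = (S − 1)/(S + 1) = (11.7 − 1)/(11.7 + 1) = 10.7/12.7

|Γ| ≈ 0.843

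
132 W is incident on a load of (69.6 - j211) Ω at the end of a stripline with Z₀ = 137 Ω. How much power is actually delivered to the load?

P_delivered ≈ 57.7 W

|Γ| = |(-67.4 − j211)/(206.6 − j211)| = 0.75
|Γ|² = 0.563
P_refl = |Γ|²·P_inc = 74.3 W, P_del = (1 − |Γ|²)·P_inc = 57.7 W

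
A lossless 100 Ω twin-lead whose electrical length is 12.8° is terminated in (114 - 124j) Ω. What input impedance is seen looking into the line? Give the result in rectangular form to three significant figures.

Z_in ≈ 70.1 − j93.2 Ω

tan(βl) = tan(12.8°) = 0.227
Z_in = Z_0·(Z_L + jZ_0·tanβl)/(Z_0 + jZ_L·tanβl)
     = 100·(114 − j101)/(128 + j25.9)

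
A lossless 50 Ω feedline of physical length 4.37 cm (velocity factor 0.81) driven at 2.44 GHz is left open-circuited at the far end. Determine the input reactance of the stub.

λ = v/f = 0.81·c / 2.44 GHz = 0.0996 m
βl = 2π·l/λ = 2π × 0.439 = 158°
tan(βl) = -0.405
For an open-circuited stub, Z_in = −jZ_0·cot(βl) = −jZ_0/tan(βl)

X_in ≈ 124 Ω (inductive)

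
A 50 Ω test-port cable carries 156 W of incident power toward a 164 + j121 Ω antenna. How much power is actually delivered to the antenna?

P_delivered ≈ 84.7 W

|Γ| = |(114 + j121)/(214 + j121)| = 0.676
|Γ|² = 0.457
P_refl = |Γ|²·P_inc = 71.3 W, P_del = (1 − |Γ|²)·P_inc = 84.7 W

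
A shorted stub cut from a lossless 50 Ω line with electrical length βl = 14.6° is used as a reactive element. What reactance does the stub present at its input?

tan(βl) = 0.26
For a shorted stub, Z_in = jZ_0·tan(βl)

X_in ≈ 13 Ω (inductive)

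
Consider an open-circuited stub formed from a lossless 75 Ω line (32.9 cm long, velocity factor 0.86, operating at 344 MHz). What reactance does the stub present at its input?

X_in ≈ 185 Ω (inductive)

λ = v/f = 0.86·c / 344 MHz = 0.75 m
βl = 2π·l/λ = 2π × 0.439 = 158°
tan(βl) = -0.406
For an open-circuited stub, Z_in = −jZ_0·cot(βl) = −jZ_0/tan(βl)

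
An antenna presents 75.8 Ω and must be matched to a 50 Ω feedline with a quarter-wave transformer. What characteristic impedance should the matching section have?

Z_qwt ≈ 61.6 Ω

Z_qwt = √(Z_0·R_L) = √(50 × 75.8) = √3790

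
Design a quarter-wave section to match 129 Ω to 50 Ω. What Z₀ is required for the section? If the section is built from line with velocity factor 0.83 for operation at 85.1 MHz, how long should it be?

Z_qwt ≈ 80.3 Ω; length ≈ 73.1 cm

Z_qwt = √(Z_0·R_L) = √(50 × 129) = √6450
λ = 0.83·c/f = 2.93 m, so l = λ/4 = 0.731 m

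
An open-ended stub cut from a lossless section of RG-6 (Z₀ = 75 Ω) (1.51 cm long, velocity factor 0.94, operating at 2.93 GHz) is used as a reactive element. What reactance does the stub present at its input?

X_in ≈ -49.7 Ω (capacitive)

λ = v/f = 0.94·c / 2.93 GHz = 0.0962 m
βl = 2π·l/λ = 2π × 0.157 = 56.5°
tan(βl) = 1.51
For an open-ended stub, Z_in = −jZ_0·cot(βl) = −jZ_0/tan(βl)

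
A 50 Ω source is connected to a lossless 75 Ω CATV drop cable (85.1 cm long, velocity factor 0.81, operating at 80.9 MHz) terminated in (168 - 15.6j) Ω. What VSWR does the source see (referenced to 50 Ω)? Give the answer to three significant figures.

VSWR ≈ 1.68

λ = v/f = 0.81·c / 80.9 MHz = 3 m
βl = 2π·l/λ = 2π × 0.283 = 102°
tan(βl) = -4.71
Z_in = Z_0·(Z_L + jZ_0·tanβl)/(Z_0 + jZ_L·tanβl) = 35 + j15.9 Ω
Γ_s = (Z_in − Z_s)/(Z_in + Z_s) = (-15 + j15.9)/(85 + j15.9), |Γ_s| = 0.253
VSWR = (1 + |Γ_s|)/(1 − |Γ_s|)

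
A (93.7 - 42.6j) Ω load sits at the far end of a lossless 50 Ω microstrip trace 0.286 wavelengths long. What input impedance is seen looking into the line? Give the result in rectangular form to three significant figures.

Z_in ≈ 25.3 + j19.9 Ω

βl = 2π × 0.286 = 103°
tan(βl) = tan(103°) = -4.35
Z_in = Z_0·(Z_L + jZ_0·tanβl)/(Z_0 + jZ_L·tanβl)
     = 50·(93.7 − j260)/(-135 − j407)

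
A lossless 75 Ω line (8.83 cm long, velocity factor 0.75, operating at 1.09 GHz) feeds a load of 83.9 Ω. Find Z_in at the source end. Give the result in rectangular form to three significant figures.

λ = v/f = 0.75·c / 1.09 GHz = 0.206 m
βl = 2π·l/λ = 2π × 0.428 = 154°
tan(βl) = tan(154°) = -0.488
Z_in = Z_0·(Z_L + jZ_0·tanβl)/(Z_0 + jZ_L·tanβl)
     = 75·(83.9 − j36.6)/(75 − j40.9)

Z_in ≈ 80 + j7.09 Ω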